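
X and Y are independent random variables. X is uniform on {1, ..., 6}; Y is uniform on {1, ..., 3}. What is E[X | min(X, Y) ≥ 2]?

Outcomes with min(X, Y) ≥ 2: (2,2), (2,3), (3,2), (3,3), (4,2), (4,3), (5,2), (5,3), (6,2), (6,3), each with probability 1/18.
E[X | min(X, Y) ≥ 2] = (2 + 2 + 3 + 3 + 4 + 4 + 5 + 5 + 6 + 6) / 10 = 4.

4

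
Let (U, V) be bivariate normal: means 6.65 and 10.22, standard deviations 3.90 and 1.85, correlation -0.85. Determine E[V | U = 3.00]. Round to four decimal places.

11.6917

The regression of V on U has slope ρ·σ_V/σ_U and passes through (μ_U, μ_V).
E[V | U=3.00] = 10.22 + (-0.85)·(1.85/3.90)·(3.00 − (6.65)) = 10.22 + (-0.40321)·(-3.65) = 11.6917.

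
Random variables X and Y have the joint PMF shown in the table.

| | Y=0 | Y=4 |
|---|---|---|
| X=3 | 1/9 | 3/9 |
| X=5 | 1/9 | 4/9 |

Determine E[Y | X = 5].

16/5

P(X = 5) = 5/9.
Σ Y·P over the event = 0·(1/9) + 4·(4/9) = 16/9.
E[Y | X = 5] = (16/9) / (5/9) = 16/5.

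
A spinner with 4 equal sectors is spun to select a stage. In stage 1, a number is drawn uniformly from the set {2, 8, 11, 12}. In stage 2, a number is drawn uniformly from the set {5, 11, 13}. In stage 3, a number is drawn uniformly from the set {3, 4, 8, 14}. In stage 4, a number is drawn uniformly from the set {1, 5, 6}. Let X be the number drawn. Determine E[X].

E[X | stage 1] = (2+8+11+12)/4 = 33/4.
E[X | stage 2] = (5+11+13)/3 = 29/3.
E[X | stage 3] = (3+4+8+14)/4 = 29/4.
E[X | stage 4] = (1+5+6)/3 = 4.
By the law of total expectation,
E[X] = (1/4)·(33/4) + (1/4)·(29/3) + (1/4)·(29/4) + (1/4)·(4) = 175/24.

175/24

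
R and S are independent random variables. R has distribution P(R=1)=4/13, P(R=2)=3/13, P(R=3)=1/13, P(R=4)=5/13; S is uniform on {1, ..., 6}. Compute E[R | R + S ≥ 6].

3

P(R + S ≥ 6) = 23/39.
Summing R·P(x,y) over outcomes with R + S ≥ 6 gives 23/13.
E[R | R + S ≥ 6] = (23/13) / (23/39) = 3.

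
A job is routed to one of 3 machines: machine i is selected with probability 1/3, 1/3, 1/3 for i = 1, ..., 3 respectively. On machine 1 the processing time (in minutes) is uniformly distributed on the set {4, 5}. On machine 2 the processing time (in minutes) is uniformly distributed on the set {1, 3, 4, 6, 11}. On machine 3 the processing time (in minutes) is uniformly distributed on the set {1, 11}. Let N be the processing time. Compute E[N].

E[N | machine 1] = (4+5)/2 = 9/2.
E[N | machine 2] = (1+3+4+6+11)/5 = 5.
E[N | machine 3] = (1+11)/2 = 6.
By the law of total expectation,
E[N] = (1/3)·(9/2) + (1/3)·(5) + (1/3)·(6) = 31/6.

31/6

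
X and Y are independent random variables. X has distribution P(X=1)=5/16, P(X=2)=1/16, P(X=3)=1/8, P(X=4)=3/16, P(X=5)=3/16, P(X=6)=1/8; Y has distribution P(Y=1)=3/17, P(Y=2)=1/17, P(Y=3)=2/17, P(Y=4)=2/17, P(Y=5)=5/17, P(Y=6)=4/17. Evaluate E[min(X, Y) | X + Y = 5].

27/23

P(X + Y = 5) = 23/272.
Summing min(X,Y)·P(x,y) over outcomes with X + Y = 5 gives 27/272.
E[min(X, Y) | X + Y = 5] = (27/272) / (23/272) = 27/23.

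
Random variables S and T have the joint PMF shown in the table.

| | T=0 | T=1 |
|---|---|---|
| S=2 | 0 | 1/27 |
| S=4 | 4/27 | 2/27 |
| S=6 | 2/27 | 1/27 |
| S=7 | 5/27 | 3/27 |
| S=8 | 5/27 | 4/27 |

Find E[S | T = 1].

69/11

P(T = 1) = 11/27.
Σ S·P over the event = 2·(1/27) + 4·(2/27) + 6·(1/27) + 7·(3/27) + 8·(4/27) = 23/9.
E[S | T = 1] = (23/9) / (11/27) = 69/11.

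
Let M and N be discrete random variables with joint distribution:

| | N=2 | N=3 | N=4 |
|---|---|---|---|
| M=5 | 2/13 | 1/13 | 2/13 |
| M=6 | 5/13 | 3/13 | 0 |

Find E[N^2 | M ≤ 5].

49/5

P(M ≤ 5) = 5/13.
Σ N^2·P over the event = 4·(2/13) + 9·(1/13) + 16·(2/13) = 49/13.
E[N^2 | M ≤ 5] = (49/13) / (5/13) = 49/5.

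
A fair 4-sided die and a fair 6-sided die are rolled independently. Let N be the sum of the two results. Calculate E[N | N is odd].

P(N is odd) = 1/2.
Σ over the event: 3·1/12 + 5·1/6 + 7·1/6 + 9·1/12 = 3.
E[N | N is odd] = (3) / (1/2) = 6.

6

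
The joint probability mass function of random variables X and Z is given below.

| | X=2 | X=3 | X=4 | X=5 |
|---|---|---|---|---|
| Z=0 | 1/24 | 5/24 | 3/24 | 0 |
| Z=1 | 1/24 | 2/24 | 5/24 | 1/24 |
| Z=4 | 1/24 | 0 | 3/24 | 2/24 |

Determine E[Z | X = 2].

P(X = 2) = 1/8.
Σ Z·P over the event = 0·(1/24) + 1·(1/24) + 4·(1/24) = 5/24.
E[Z | X = 2] = (5/24) / (1/8) = 5/3.

5/3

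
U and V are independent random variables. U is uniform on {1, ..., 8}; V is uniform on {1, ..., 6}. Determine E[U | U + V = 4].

2

Outcomes with U + V = 4: (1,3), (2,2), (3,1), each with probability 1/48.
E[U | U + V = 4] = (1 + 2 + 3) / 3 = 2.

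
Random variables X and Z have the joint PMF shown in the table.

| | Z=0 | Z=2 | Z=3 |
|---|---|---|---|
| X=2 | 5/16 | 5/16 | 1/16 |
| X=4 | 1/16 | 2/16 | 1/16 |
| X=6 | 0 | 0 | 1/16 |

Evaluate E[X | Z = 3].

4

P(Z = 3) = 3/16.
Summing X·P(X=x,Z=y) over the conditioning event gives 3/4.
E[X | Z = 3] = (3/4) / (3/16) = 4.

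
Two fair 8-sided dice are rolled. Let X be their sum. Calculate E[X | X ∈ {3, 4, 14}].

15/2

P(X ∈ {3, 4, 14}) = 1/8.
Σ over the event: 3·1/32 + 4·3/64 + 14·3/64 = 15/16.
E[X | X ∈ {3, 4, 14}] = (15/16) / (1/8) = 15/2.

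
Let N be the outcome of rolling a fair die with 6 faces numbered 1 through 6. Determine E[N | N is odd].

3

Given N is odd, N is equally likely to be any of {1, 3, 5}.
E[N | N is odd] = (1 + 3 + 5) / 3 = 3.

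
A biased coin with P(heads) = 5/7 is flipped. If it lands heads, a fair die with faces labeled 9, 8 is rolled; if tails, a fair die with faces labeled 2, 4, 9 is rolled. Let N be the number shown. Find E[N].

15/2

E[N | heads] = (9+8)/2 = 17/2.
E[N | tails] = (2+4+9)/3 = 5.
E[N] = (5/7)·(17/2) + (2/7)·(5) = 15/2.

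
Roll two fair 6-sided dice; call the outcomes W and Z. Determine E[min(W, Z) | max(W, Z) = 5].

P(max(W, Z) = 5) = 1/4.
Summing min(W,Z)·P(x,y) over outcomes with max(W, Z) = 5 gives 25/36.
E[min(W, Z) | max(W, Z) = 5] = (25/36) / (1/4) = 25/9.

25/9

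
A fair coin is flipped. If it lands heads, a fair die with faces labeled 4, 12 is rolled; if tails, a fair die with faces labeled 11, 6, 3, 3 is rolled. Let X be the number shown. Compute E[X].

55/8

E[X | heads] = (4+12)/2 = 8.
E[X | tails] = (11+6+3+3)/4 = 23/4.
E[X] = (1/2)·(8) + (1/2)·(23/4) = 55/8.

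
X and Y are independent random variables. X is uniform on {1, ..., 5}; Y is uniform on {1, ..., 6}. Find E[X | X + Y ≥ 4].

P(X + Y ≥ 4) = 9/10.
Summing X·P(x,y) over outcomes with X + Y ≥ 4 gives 43/15.
E[X | X + Y ≥ 4] = (43/15) / (9/10) = 86/27.

86/27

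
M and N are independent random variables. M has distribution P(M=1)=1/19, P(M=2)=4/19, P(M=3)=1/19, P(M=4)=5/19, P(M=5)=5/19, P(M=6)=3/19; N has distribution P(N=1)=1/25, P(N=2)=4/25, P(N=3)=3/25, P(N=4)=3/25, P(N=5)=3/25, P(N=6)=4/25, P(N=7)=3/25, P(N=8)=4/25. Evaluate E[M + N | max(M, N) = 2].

P(max(M, N) = 2) = 24/475.
Summing (M+N)·P(x,y) over outcomes with max(M, N) = 2 gives 88/475.
E[M + N | max(M, N) = 2] = (88/475) / (24/475) = 11/3.

11/3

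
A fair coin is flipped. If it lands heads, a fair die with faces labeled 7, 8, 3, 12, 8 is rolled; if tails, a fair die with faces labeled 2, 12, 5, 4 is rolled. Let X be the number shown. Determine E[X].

E[X | heads] = (7+8+3+12+8)/5 = 38/5.
E[X | tails] = (2+12+5+4)/4 = 23/4.
By the law of total expectation,
E[X] = (1/2)·(38/5) + (1/2)·(23/4) = 267/40.

267/40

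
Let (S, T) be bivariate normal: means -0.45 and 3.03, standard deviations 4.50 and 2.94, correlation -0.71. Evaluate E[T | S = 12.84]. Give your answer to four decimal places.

-3.1348

E[T | S=x] = μ_T + ρ(σ_T/σ_S)(x − μ_S) for jointly normal variables.
E[T | S=12.84] = 3.03 + (-0.71)·(2.94/4.50)·(12.84 − (-0.45)) = 3.03 + (-0.46387)·(13.29) = -3.1348.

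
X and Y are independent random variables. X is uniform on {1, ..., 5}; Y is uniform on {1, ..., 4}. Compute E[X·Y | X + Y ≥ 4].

P(X + Y ≥ 4) = 17/20.
Summing XY·P(x,y) over outcomes with X + Y ≥ 4 gives 29/4.
E[X·Y | X + Y ≥ 4] = (29/4) / (17/20) = 145/17.

145/17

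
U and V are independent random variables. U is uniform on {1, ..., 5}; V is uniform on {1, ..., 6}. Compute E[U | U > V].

4

P(U > V) = 1/3.
Summing U·P(x,y) over outcomes with U > V gives 4/3.
E[U | U > V] = (4/3) / (1/3) = 4.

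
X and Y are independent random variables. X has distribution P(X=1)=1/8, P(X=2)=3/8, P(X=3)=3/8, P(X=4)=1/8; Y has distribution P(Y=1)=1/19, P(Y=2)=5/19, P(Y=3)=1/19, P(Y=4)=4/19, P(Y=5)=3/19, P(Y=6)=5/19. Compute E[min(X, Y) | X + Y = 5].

P(X + Y = 5) = 23/152.
Summing min(X,Y)·P(x,y) over outcomes with X + Y = 5 gives 41/152.
E[min(X, Y) | X + Y = 5] = (41/152) / (23/152) = 41/23.

41/23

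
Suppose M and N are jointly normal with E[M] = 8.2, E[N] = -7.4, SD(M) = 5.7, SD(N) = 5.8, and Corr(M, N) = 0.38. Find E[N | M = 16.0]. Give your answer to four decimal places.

-4.3840

E[N | M=x] = μ_N + ρ(σ_N/σ_M)(x − μ_M) for jointly normal variables.
E[N | M=16.0] = -7.4 + (0.38)·(5.8/5.7)·(16.0 − (8.2)) = -7.4 + (0.38667)·(7.8) = -4.3840.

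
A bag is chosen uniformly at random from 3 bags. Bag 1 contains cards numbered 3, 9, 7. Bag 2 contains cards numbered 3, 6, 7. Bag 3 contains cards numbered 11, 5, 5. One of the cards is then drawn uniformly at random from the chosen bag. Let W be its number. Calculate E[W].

E[W | bag 1] = (3+9+7)/3 = 19/3.
E[W | bag 2] = (3+6+7)/3 = 16/3.
E[W | bag 3] = (11+5+5)/3 = 7.
By the law of total expectation,
E[W] = (1/3)·(19/3) + (1/3)·(16/3) + (1/3)·(7) = 56/9.

56/9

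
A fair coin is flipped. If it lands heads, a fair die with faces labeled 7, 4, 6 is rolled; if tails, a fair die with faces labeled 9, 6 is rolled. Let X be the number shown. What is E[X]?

E[X | heads] = (7+4+6)/3 = 17/3.
E[X | tails] = (9+6)/2 = 15/2.
By the law of total expectation,
E[X] = (1/2)·(17/3) + (1/2)·(15/2) = 79/12.

79/12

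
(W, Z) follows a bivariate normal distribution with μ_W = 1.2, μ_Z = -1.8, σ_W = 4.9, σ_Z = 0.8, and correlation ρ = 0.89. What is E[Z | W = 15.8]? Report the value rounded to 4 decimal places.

The regression of Z on W has slope ρ·σ_Z/σ_W and passes through (μ_W, μ_Z).
E[Z | W=15.8] = -1.8 + (0.89)·(0.8/4.9)·(15.8 − (1.2)) = -1.8 + (0.14531)·(14.6) = 0.3215.

0.3215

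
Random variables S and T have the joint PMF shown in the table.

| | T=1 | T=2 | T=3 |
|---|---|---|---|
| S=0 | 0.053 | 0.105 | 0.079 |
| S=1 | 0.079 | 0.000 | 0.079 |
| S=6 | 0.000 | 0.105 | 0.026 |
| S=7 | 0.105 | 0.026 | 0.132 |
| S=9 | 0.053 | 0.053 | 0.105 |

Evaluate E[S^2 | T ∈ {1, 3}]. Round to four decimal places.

35.8720

P(T ∈ {1, 3}) = 0.711.
Summing S^2·P(S=x,T=y) over the conditioning event gives 25.505.
E[S^2 | T ∈ {1, 3}] = (25.505) / (0.711) = 35.8720.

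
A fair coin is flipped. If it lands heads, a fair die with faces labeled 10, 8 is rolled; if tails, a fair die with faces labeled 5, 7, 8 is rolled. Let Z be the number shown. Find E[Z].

47/6

E[Z | heads] = (10+8)/2 = 9.
E[Z | tails] = (5+7+8)/3 = 20/3.
E[Z] = (1/2)·(9) + (1/2)·(20/3) = 47/6.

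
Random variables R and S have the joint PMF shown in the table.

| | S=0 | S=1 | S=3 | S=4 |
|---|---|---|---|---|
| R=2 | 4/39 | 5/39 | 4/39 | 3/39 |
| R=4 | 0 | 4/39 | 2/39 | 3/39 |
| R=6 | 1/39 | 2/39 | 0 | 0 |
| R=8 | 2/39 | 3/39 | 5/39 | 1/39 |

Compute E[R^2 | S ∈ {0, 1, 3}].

P(S ∈ {0, 1, 3}) = 32/39.
Summing R^2·P(R=x,S=y) over the conditioning event gives 896/39.
E[R^2 | S ∈ {0, 1, 3}] = (896/39) / (32/39) = 28.

28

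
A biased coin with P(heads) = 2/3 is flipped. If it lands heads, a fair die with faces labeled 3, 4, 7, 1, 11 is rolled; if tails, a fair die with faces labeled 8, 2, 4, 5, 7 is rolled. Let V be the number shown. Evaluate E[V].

E[V | heads] = (3+4+7+1+11)/5 = 26/5.
E[V | tails] = (8+2+4+5+7)/5 = 26/5.
E[V] = (2/3)·(26/5) + (1/3)·(26/5) = 26/5.

26/5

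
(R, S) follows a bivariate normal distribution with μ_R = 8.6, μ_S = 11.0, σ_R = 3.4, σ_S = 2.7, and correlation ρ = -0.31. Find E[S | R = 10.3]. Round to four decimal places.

For a bivariate normal, E[S | R=x] = μ_S + ρ·(σ_S/σ_R)·(x − μ_R).
E[S | R=10.3] = 11.0 + (-0.31)·(2.7/3.4)·(10.3 − (8.6)) = 11.0 + (-0.24618)·(1.7) = 10.5815.

10.5815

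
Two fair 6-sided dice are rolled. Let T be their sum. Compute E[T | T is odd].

7

P(T is odd) = 1/2.
Σ over the event: 3·1/18 + 5·1/9 + 7·1/6 + 9·1/9 + 11·1/18 = 7/2.
E[T | T is odd] = (7/2) / (1/2) = 7.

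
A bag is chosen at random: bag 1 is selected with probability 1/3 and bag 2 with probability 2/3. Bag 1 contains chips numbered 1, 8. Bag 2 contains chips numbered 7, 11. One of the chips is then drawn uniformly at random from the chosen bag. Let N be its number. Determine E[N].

15/2

E[N | bag 1] = (1+8)/2 = 9/2.
E[N | bag 2] = (7+11)/2 = 9.
E[N] = (1/3)·(9/2) + (2/3)·(9) = 15/2.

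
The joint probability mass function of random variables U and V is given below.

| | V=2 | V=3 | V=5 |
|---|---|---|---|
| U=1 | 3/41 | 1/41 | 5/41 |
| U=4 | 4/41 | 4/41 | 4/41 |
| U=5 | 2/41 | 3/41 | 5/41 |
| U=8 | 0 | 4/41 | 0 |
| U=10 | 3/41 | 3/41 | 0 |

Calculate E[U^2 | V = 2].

P(V = 2) = 12/41.
Σ U^2·P over the event = 1·(3/41) + 16·(4/41) + 25·(2/41) + 100·(3/41) = 417/41.
E[U^2 | V = 2] = (417/41) / (12/41) = 139/4.

139/4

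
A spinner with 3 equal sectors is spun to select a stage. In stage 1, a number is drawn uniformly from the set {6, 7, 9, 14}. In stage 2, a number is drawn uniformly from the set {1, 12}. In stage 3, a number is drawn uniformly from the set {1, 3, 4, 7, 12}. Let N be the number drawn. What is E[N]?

209/30

E[N | stage 1] = (6+7+9+14)/4 = 9.
E[N | stage 2] = (1+12)/2 = 13/2.
E[N | stage 3] = (1+3+4+7+12)/5 = 27/5.
By the law of total expectation,
E[N] = (1/3)·(9) + (1/3)·(13/2) + (1/3)·(27/5) = 209/30.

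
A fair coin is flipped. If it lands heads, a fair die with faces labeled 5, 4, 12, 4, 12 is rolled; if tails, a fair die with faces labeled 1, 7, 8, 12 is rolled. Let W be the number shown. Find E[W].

36/5

E[W | heads] = (5+4+12+4+12)/5 = 37/5.
E[W | tails] = (1+7+8+12)/4 = 7.
E[W] = (1/2)·(37/5) + (1/2)·(7) = 36/5.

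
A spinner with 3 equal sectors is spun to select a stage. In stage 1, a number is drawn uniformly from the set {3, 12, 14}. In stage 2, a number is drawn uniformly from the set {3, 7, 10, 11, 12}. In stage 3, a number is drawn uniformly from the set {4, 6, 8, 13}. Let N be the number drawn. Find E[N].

E[N | stage 1] = (3+12+14)/3 = 29/3.
E[N | stage 2] = (3+7+10+11+12)/5 = 43/5.
E[N | stage 3] = (4+6+8+13)/4 = 31/4.
By the law of total expectation,
E[N] = (1/3)·(29/3) + (1/3)·(43/5) + (1/3)·(31/4) = 1561/180.

1561/180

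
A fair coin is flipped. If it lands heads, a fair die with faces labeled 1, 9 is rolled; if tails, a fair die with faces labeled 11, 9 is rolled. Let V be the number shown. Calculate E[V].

15/2

E[V | heads] = (1+9)/2 = 5.
E[V | tails] = (11+9)/2 = 10.
E[V] = (1/2)·(5) + (1/2)·(10) = 15/2.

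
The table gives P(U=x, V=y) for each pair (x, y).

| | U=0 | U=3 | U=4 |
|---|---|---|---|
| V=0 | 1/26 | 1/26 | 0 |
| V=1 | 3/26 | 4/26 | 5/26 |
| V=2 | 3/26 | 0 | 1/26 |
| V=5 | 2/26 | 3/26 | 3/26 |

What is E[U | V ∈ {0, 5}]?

P(V ∈ {0, 5}) = 5/13.
Summing U·P(U=x,V=y) over the conditioning event gives 12/13.
E[U | V ∈ {0, 5}] = (12/13) / (5/13) = 12/5.

12/5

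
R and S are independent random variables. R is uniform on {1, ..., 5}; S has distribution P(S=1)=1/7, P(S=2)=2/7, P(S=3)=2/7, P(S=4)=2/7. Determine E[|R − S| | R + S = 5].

P(R + S = 5) = 1/5.
Summing |R−S|·P(x,y) over outcomes with R + S = 5 gives 13/35.
E[|R − S| | R + S = 5] = (13/35) / (1/5) = 13/7.

13/7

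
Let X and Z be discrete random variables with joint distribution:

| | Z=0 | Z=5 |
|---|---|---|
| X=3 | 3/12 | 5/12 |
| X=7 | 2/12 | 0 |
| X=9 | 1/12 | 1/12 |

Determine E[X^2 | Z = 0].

P(Z = 0) = 1/2.
Σ X^2·P over the event = 9·(3/12) + 49·(2/12) + 81·(1/12) = 103/6.
E[X^2 | Z = 0] = (103/6) / (1/2) = 103/3.

103/3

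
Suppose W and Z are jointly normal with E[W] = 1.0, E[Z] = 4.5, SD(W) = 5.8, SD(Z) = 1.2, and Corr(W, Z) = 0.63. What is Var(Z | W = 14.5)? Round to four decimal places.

The conditional variance in a bivariate normal is σ_Z²(1 − ρ²), independent of x.
Var(Z | W=14.5) = (1.2)²·(1 − (0.63)²) = 1.44·0.6031 = 0.8685.

0.8685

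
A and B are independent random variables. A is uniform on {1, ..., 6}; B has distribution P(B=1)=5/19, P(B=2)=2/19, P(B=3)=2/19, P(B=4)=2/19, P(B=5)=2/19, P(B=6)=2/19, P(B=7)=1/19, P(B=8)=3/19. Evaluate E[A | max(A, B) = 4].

P(max(A, B) = 4) = 17/114.
Summing A·P(x,y) over outcomes with max(A, B) = 4 gives 28/57.
E[A | max(A, B) = 4] = (28/57) / (17/114) = 56/17.

56/17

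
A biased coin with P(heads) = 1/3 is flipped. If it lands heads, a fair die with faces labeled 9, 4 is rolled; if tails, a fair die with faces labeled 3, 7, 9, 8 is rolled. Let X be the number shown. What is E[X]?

20/3

E[X | heads] = (9+4)/2 = 13/2.
E[X | tails] = (3+7+9+8)/4 = 27/4.
By the law of total expectation,
E[X] = (1/3)·(13/2) + (2/3)·(27/4) = 20/3.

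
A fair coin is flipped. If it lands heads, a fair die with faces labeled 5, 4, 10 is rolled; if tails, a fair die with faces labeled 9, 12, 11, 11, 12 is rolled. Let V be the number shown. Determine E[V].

E[V | heads] = (5+4+10)/3 = 19/3.
E[V | tails] = (9+12+11+11+12)/5 = 11.
E[V] = (1/2)·(19/3) + (1/2)·(11) = 26/3.

26/3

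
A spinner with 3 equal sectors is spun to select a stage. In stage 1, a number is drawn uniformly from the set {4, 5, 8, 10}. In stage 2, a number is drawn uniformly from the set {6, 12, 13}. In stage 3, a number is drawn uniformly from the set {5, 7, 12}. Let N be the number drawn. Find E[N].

301/36

E[N | stage 1] = (4+5+8+10)/4 = 27/4.
E[N | stage 2] = (6+12+13)/3 = 31/3.
E[N | stage 3] = (5+7+12)/3 = 8.
By the law of total expectation,
E[N] = (1/3)·(27/4) + (1/3)·(31/3) + (1/3)·(8) = 301/36.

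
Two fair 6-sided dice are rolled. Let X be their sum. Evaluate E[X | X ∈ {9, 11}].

29/3

P(X ∈ {9, 11}) = 1/6.
Σ over the event: 9·1/9 + 11·1/18 = 29/18.
E[X | X ∈ {9, 11}] = (29/18) / (1/6) = 29/3.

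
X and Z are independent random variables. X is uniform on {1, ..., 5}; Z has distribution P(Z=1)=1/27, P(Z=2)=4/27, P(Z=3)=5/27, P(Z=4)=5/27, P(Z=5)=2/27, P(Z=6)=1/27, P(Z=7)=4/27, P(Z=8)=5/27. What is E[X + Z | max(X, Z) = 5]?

199/25

P(max(X, Z) = 5) = 5/27.
Summing (X+Z)·P(x,y) over outcomes with max(X, Z) = 5 gives 199/135.
E[X + Z | max(X, Z) = 5] = (199/135) / (5/27) = 199/25.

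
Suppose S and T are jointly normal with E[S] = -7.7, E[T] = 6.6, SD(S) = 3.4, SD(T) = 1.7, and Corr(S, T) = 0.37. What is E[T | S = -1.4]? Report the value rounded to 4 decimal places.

For a bivariate normal, E[T | S=x] = μ_T + ρ·(σ_T/σ_S)·(x − μ_S).
E[T | S=-1.4] = 6.6 + (0.37)·(1.7/3.4)·(-1.4 − (-7.7)) = 6.6 + (0.185)·(6.3) = 7.7655.

7.7655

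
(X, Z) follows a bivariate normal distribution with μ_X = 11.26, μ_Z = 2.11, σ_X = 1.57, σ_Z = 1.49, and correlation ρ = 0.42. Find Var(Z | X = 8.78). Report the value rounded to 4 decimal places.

1.8285

Var(Z | X=x) = (1 − ρ²)·σ_Z².
Var(Z | X=8.78) = (1.49)²·(1 − (0.42)²) = 2.2201·0.8236 = 1.8285.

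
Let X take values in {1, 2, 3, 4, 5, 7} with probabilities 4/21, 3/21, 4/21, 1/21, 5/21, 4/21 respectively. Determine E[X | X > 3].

P(X > 3) = 10/21.
Σ over the event: 4·1/21 + 5·5/21 + 7·4/21 = 19/7.
E[X | X > 3] = (19/7) / (10/21) = 57/10.

57/10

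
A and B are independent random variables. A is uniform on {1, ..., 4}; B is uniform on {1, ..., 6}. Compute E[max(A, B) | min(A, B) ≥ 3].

Outcomes with min(A, B) ≥ 3: (3,3), (3,4), (3,5), (3,6), (4,3), (4,4), (4,5), (4,6), each with probability 1/24.
E[max(A, B) | min(A, B) ≥ 3] = (3 + 4 + 5 + 6 + 4 + 4 + 5 + 6) / 8 = 37/8.

37/8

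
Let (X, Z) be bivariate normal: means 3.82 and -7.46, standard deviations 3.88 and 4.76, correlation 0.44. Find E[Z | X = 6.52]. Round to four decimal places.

-6.0026

The regression of Z on X has slope ρ·σ_Z/σ_X and passes through (μ_X, μ_Z).
E[Z | X=6.52] = -7.46 + (0.44)·(4.76/3.88)·(6.52 − (3.82)) = -7.46 + (0.53979)·(2.7) = -6.0026.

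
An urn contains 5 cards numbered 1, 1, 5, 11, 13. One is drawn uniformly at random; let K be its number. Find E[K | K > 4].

29/3

P(K > 4) = 3/5.
Σ over the event: 5·1/5 + 11·1/5 + 13·1/5 = 29/5.
E[K | K > 4] = (29/5) / (3/5) = 29/3.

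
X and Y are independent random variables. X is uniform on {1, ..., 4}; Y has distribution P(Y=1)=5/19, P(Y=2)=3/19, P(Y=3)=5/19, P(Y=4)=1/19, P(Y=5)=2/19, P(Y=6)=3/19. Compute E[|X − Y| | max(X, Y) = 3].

P(max(X, Y) = 3) = 23/76.
Summing |X−Y|·P(x,y) over outcomes with max(X, Y) = 3 gives 7/19.
E[|X − Y| | max(X, Y) = 3] = (7/19) / (23/76) = 28/23.

28/23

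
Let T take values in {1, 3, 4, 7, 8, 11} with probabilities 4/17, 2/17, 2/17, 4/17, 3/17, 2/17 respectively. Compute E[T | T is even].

32/5

P(T is even) = 5/17.
Σ over the event: 4·2/17 + 8·3/17 = 32/17.
E[T | T is even] = (32/17) / (5/17) = 32/5.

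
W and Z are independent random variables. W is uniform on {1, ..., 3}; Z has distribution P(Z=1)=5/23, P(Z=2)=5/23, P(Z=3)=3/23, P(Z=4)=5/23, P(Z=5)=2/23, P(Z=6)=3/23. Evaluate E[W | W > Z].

P(W > Z) = 5/23.
Summing W·P(x,y) over outcomes with W > Z gives 40/69.
E[W | W > Z] = (40/69) / (5/23) = 8/3.

8/3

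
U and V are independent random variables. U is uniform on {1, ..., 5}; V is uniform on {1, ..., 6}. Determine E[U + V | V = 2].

5

Outcomes with V = 2: (1,2), (2,2), (3,2), (4,2), (5,2), each with probability 1/30.
E[U + V | V = 2] = (3 + 4 + 5 + 6 + 7) / 5 = 5.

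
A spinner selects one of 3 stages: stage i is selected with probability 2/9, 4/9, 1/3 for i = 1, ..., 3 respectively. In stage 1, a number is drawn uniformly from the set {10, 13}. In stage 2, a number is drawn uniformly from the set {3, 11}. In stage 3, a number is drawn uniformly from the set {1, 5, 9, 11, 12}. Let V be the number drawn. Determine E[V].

41/5

E[V | stage 1] = (10+13)/2 = 23/2.
E[V | stage 2] = (3+11)/2 = 7.
E[V | stage 3] = (1+5+9+11+12)/5 = 38/5.
E[V] = (2/9)·(23/2) + (4/9)·(7) + (1/3)·(38/5) = 41/5.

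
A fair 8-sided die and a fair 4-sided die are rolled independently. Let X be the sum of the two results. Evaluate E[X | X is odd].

P(X is odd) = 1/2.
Σ over the event: 3·1/16 + 5·1/8 + 7·1/8 + 9·1/8 + 11·1/16 = 7/2.
E[X | X is odd] = (7/2) / (1/2) = 7.

7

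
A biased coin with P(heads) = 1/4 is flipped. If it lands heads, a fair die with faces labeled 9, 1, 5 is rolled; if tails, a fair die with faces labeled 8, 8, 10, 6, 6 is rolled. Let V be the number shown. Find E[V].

E[V | heads] = (9+1+5)/3 = 5.
E[V | tails] = (8+8+10+6+6)/5 = 38/5.
E[V] = (1/4)·(5) + (3/4)·(38/5) = 139/20.

139/20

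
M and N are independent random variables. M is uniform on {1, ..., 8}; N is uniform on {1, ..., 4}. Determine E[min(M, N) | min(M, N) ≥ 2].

59/21

P(min(M, N) ≥ 2) = 21/32.
Summing min(M,N)·P(x,y) over outcomes with min(M, N) ≥ 2 gives 59/32.
E[min(M, N) | min(M, N) ≥ 2] = (59/32) / (21/32) = 59/21.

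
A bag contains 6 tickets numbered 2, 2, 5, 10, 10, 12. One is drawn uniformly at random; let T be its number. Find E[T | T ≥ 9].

P(T ≥ 9) = 1/2.
Σ over the event: 10·1/3 + 12·1/6 = 16/3.
E[T | T ≥ 9] = (16/3) / (1/2) = 32/3.

32/3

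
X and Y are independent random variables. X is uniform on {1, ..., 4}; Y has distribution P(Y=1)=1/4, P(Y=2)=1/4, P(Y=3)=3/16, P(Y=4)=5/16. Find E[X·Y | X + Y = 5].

P(X + Y = 5) = 1/4.
Summing XY·P(x,y) over outcomes with X + Y = 5 gives 39/32.
E[X·Y | X + Y = 5] = (39/32) / (1/4) = 39/8.

39/8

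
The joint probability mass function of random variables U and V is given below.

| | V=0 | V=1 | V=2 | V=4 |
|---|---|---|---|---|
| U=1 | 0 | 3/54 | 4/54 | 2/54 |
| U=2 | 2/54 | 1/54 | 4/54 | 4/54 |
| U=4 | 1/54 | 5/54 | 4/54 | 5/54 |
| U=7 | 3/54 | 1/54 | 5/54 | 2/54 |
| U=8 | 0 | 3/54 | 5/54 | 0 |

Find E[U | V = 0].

29/6

P(V = 0) = 1/9.
Σ U·P over the event = 2·(2/54) + 4·(1/54) + 7·(3/54) = 29/54.
E[U | V = 0] = (29/54) / (1/9) = 29/6.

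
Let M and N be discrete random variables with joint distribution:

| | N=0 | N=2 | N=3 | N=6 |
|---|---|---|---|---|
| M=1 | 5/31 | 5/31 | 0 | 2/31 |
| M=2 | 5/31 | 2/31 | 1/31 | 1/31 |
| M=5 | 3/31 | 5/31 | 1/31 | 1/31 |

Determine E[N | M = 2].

13/9

P(M = 2) = 9/31.
Σ N·P over the event = 0·(5/31) + 2·(2/31) + 3·(1/31) + 6·(1/31) = 13/31.
E[N | M = 2] = (13/31) / (9/31) = 13/9.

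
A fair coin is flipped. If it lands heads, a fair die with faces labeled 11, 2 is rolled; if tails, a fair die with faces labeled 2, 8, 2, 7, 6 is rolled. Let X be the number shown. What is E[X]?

23/4

E[X | heads] = (11+2)/2 = 13/2.
E[X | tails] = (2+8+2+7+6)/5 = 5.
By the law of total expectation,
E[X] = (1/2)·(13/2) + (1/2)·(5) = 23/4.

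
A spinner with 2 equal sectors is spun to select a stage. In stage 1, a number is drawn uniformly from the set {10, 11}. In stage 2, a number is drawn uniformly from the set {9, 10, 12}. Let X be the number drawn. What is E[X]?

125/12

E[X | stage 1] = (10+11)/2 = 21/2.
E[X | stage 2] = (9+10+12)/3 = 31/3.
By the law of total expectation,
E[X] = (1/2)·(21/2) + (1/2)·(31/3) = 125/12.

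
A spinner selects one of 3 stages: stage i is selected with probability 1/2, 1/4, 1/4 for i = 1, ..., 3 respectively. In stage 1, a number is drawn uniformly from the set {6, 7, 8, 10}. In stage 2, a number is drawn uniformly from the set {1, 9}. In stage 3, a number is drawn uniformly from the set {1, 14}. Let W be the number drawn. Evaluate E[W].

E[W | stage 1] = (6+7+8+10)/4 = 31/4.
E[W | stage 2] = (1+9)/2 = 5.
E[W | stage 3] = (1+14)/2 = 15/2.
By the law of total expectation,
E[W] = (1/2)·(31/4) + (1/4)·(5) + (1/4)·(15/2) = 7.

7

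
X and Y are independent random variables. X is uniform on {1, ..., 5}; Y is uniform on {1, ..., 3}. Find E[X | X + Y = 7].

P(X + Y = 7) = 2/15.
Summing X·P(x,y) over outcomes with X + Y = 7 gives 3/5.
E[X | X + Y = 7] = (3/5) / (2/15) = 9/2.

9/2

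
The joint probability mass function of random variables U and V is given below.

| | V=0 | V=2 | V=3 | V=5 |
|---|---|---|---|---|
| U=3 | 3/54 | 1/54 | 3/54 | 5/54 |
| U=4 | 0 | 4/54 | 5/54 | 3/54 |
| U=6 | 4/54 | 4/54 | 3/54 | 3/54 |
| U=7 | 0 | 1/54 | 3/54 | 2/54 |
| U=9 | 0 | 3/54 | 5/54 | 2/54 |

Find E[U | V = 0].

33/7

P(V = 0) = 7/54.
Summing U·P(U=x,V=y) over the conditioning event gives 11/18.
E[U | V = 0] = (11/18) / (7/54) = 33/7.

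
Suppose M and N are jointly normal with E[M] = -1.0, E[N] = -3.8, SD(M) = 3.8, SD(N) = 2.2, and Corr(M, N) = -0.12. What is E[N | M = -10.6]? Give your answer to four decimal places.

-3.1331

The regression of N on M has slope ρ·σ_N/σ_M and passes through (μ_M, μ_N).
E[N | M=-10.6] = -3.8 + (-0.12)·(2.2/3.8)·(-10.6 − (-1.0)) = -3.8 + (-0.0694737)·(-9.6) = -3.1331.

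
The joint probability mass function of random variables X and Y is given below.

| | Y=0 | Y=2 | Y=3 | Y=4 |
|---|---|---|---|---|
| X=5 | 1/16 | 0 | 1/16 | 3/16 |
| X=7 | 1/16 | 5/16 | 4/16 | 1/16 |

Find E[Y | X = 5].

P(X = 5) = 5/16.
Summing Y·P(X=x,Y=y) over the conditioning event gives 15/16.
E[Y | X = 5] = (15/16) / (5/16) = 3.

3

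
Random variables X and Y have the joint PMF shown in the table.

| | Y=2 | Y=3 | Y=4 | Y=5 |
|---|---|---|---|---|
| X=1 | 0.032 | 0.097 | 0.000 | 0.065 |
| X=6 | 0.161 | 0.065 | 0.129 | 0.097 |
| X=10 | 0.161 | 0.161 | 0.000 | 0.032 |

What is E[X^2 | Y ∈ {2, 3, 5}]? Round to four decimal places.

P(Y ∈ {2, 3, 5}) = 0.871.
Summing X^2·P(X=x,Y=y) over the conditioning event gives 47.222.
E[X^2 | Y ∈ {2, 3, 5}] = (47.222) / (0.871) = 54.2158.

54.2158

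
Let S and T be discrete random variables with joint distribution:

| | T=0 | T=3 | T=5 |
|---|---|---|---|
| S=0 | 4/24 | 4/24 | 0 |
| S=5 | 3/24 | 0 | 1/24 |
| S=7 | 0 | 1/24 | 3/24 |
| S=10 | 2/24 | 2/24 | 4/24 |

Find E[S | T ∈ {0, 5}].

P(T ∈ {0, 5}) = 17/24.
Summing S·P(S=x,T=y) over the conditioning event gives 101/24.
E[S | T ∈ {0, 5}] = (101/24) / (17/24) = 101/17.

101/17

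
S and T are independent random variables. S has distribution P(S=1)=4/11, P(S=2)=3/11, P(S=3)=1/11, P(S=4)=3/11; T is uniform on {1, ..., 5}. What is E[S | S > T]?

24/7

P(S > T) = 14/55.
Summing S·P(x,y) over outcomes with S > T gives 48/55.
E[S | S > T] = (48/55) / (14/55) = 24/7.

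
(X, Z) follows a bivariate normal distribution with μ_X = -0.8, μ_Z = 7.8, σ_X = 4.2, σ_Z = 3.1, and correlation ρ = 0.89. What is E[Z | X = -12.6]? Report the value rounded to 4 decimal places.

E[Z | X=x] = μ_Z + ρ(σ_Z/σ_X)(x − μ_X) for jointly normal variables.
E[Z | X=-12.6] = 7.8 + (0.89)·(3.1/4.2)·(-12.6 − (-0.8)) = 7.8 + (0.656905)·(-11.8) = 0.0485.

0.0485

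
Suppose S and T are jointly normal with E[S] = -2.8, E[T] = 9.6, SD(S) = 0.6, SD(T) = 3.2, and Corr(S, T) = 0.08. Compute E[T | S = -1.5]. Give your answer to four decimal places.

E[T | S=x] = μ_T + ρ(σ_T/σ_S)(x − μ_S) for jointly normal variables.
E[T | S=-1.5] = 9.6 + (0.08)·(3.2/0.6)·(-1.5 − (-2.8)) = 9.6 + (0.42667)·(1.3) = 10.1547.

10.1547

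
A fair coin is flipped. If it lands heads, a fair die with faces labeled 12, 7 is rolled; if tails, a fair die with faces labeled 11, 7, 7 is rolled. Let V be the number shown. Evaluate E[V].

E[V | heads] = (12+7)/2 = 19/2.
E[V | tails] = (11+7+7)/3 = 25/3.
By the law of total expectation,
E[V] = (1/2)·(19/2) + (1/2)·(25/3) = 107/12.

107/12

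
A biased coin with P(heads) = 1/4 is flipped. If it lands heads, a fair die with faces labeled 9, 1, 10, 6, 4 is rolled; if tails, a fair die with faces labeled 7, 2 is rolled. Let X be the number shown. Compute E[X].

39/8

E[X | heads] = (9+1+10+6+4)/5 = 6.
E[X | tails] = (7+2)/2 = 9/2.
By the law of total expectation,
E[X] = (1/4)·(6) + (3/4)·(9/2) = 39/8.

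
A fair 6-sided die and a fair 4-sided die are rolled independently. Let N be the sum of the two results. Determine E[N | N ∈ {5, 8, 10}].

P(N ∈ {5, 8, 10}) = 1/3.
Σ over the event: 5·1/6 + 8·1/8 + 10·1/24 = 9/4.
E[N | N ∈ {5, 8, 10}] = (9/4) / (1/3) = 27/4.

27/4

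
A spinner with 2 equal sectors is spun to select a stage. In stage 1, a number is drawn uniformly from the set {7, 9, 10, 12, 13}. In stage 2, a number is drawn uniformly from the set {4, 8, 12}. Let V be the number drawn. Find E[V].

E[V | stage 1] = (7+9+10+12+13)/5 = 51/5.
E[V | stage 2] = (4+8+12)/3 = 8.
By the law of total expectation,
E[V] = (1/2)·(51/5) + (1/2)·(8) = 91/10.

91/10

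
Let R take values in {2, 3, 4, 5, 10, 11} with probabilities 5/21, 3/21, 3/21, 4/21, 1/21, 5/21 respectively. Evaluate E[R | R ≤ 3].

19/8

P(R ≤ 3) = 8/21.
Σ over the event: 2·5/21 + 3·1/7 = 19/21.
E[R | R ≤ 3] = (19/21) / (8/21) = 19/8.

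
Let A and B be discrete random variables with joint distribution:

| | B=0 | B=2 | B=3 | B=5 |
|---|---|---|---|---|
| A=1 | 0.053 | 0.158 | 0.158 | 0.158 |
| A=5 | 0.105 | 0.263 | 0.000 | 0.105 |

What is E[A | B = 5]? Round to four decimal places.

P(B = 5) = 0.263.
Σ A·P over the event = 1·(0.158) + 5·(0.105) = 0.683.
E[A | B = 5] = (0.683) / (0.263) = 2.5970.

2.5970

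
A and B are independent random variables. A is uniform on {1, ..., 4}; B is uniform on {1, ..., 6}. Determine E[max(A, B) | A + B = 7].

19/4

Outcomes with A + B = 7: (1,6), (2,5), (3,4), (4,3), each with probability 1/24.
E[max(A, B) | A + B = 7] = (6 + 5 + 4 + 4) / 4 = 19/4.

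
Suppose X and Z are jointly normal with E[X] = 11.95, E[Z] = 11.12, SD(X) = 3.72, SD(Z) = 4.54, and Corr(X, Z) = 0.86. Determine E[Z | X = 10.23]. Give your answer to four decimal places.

9.3147

The regression of Z on X has slope ρ·σ_Z/σ_X and passes through (μ_X, μ_Z).
E[Z | X=10.23] = 11.12 + (0.86)·(4.54/3.72)·(10.23 − (11.95)) = 11.12 + (1.0496)·(-1.72) = 9.3147.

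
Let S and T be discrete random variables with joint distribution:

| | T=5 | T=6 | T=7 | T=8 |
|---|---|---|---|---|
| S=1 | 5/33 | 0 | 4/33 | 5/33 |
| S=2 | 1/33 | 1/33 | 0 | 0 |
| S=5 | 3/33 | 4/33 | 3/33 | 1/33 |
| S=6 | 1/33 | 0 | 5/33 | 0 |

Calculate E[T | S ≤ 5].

P(S ≤ 5) = 9/11.
Summing T·P(S=x,T=y) over the conditioning event gives 172/33.
E[T | S ≤ 5] = (172/33) / (9/11) = 172/27.

172/27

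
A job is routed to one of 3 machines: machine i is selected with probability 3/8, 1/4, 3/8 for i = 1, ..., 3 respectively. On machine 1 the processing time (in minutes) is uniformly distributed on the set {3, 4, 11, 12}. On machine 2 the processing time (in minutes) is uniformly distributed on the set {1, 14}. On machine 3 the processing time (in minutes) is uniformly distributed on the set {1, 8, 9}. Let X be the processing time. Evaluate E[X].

111/16

E[X | machine 1] = (3+4+11+12)/4 = 15/2.
E[X | machine 2] = (1+14)/2 = 15/2.
E[X | machine 3] = (1+8+9)/3 = 6.
E[X] = (3/8)·(15/2) + (1/4)·(15/2) + (3/8)·(6) = 111/16.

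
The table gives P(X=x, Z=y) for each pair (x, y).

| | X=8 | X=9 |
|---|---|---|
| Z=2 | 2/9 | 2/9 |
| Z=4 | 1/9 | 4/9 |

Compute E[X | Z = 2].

P(Z = 2) = 4/9.
Σ X·P over the event = 8·(2/9) + 9·(2/9) = 34/9.
E[X | Z = 2] = (34/9) / (4/9) = 17/2.

17/2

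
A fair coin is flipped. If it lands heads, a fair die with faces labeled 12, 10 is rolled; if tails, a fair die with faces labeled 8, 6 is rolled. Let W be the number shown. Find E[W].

9

E[W | heads] = (12+10)/2 = 11.
E[W | tails] = (8+6)/2 = 7.
By the law of total expectation,
E[W] = (1/2)·(11) + (1/2)·(7) = 9.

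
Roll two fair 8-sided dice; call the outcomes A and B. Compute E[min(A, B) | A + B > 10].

P(A + B > 10) = 21/64.
Summing min(A,B)·P(x,y) over outcomes with A + B > 10 gives 111/64.
E[min(A, B) | A + B > 10] = (111/64) / (21/64) = 37/7.

37/7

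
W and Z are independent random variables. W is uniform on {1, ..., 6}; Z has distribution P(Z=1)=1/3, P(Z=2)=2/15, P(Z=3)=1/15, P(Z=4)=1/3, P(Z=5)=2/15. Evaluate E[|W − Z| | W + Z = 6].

P(W + Z = 6) = 1/6.
Summing |W−Z|·P(x,y) over outcomes with W + Z = 6 gives 7/15.
E[|W − Z| | W + Z = 6] = (7/15) / (1/6) = 14/5.

14/5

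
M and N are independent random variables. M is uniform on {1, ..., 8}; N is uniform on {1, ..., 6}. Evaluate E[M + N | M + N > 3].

P(M + N > 3) = 15/16.
Summing (M+N)·P(x,y) over outcomes with M + N > 3 gives 47/6.
E[M + N | M + N > 3] = (47/6) / (15/16) = 376/45.

376/45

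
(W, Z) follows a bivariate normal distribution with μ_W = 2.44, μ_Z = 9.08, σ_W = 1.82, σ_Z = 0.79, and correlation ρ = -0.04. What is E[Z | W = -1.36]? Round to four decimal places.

For a bivariate normal, E[Z | W=x] = μ_Z + ρ·(σ_Z/σ_W)·(x − μ_W).
E[Z | W=-1.36] = 9.08 + (-0.04)·(0.79/1.82)·(-1.36 − (2.44)) = 9.08 + (-0.017363)·(-3.8) = 9.1460.

9.1460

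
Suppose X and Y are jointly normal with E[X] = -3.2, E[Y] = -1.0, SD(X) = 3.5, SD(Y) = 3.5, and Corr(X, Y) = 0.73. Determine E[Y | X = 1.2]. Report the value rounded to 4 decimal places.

2.2120

For a bivariate normal, E[Y | X=x] = μ_Y + ρ·(σ_Y/σ_X)·(x − μ_X).
E[Y | X=1.2] = -1.0 + (0.73)·(3.5/3.5)·(1.2 − (-3.2)) = -1.0 + (0.73)·(4.4) = 2.2120.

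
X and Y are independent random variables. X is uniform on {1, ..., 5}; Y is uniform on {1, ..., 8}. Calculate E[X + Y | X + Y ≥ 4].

P(X + Y ≥ 4) = 37/40.
Summing (X+Y)·P(x,y) over outcomes with X + Y ≥ 4 gives 73/10.
E[X + Y | X + Y ≥ 4] = (73/10) / (37/40) = 292/37.

292/37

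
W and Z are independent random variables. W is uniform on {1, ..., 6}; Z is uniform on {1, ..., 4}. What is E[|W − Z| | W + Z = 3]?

Outcomes with W + Z = 3: (1,2), (2,1), each with probability 1/24.
E[|W − Z| | W + Z = 3] = (1 + 1) / 2 = 1.

1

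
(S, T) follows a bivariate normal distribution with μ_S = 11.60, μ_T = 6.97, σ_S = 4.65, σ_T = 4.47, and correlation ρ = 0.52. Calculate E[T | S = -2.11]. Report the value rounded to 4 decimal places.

0.1168

The regression of T on S has slope ρ·σ_T/σ_S and passes through (μ_S, μ_T).
E[T | S=-2.11] = 6.97 + (0.52)·(4.47/4.65)·(-2.11 − (11.60)) = 6.97 + (0.49987)·(-13.71) = 0.1168.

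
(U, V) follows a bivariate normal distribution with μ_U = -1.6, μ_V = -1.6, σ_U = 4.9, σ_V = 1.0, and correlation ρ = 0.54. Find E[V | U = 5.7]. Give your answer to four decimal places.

-0.7955

E[V | U=x] = μ_V + ρ(σ_V/σ_U)(x − μ_U) for jointly normal variables.
E[V | U=5.7] = -1.6 + (0.54)·(1.0/4.9)·(5.7 − (-1.6)) = -1.6 + (0.1102)·(7.3) = -0.7955.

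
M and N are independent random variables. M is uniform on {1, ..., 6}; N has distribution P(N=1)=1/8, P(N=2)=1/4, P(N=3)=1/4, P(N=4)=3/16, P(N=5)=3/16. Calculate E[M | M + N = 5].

31/13

P(M + N = 5) = 13/96.
Summing M·P(x,y) over outcomes with M + N = 5 gives 31/96.
E[M | M + N = 5] = (31/96) / (13/96) = 31/13.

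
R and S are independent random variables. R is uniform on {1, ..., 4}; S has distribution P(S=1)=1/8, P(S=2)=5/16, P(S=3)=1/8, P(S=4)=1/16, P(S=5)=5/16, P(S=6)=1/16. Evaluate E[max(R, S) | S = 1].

5/2

P(S = 1) = 1/8.
Summing max(R,S)·P(x,y) over outcomes with S = 1 gives 5/16.
E[max(R, S) | S = 1] = (5/16) / (1/8) = 5/2.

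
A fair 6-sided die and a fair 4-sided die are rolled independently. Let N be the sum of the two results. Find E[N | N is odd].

6

P(N is odd) = 1/2.
Σ over the event: 3·1/12 + 5·1/6 + 7·1/6 + 9·1/12 = 3.
E[N | N is odd] = (3) / (1/2) = 6.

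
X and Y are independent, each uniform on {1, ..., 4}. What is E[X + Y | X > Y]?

Outcomes with X > Y: (2,1), (3,1), (3,2), (4,1), (4,2), (4,3), each with probability 1/16.
E[X + Y | X > Y] = (3 + 4 + 5 + 5 + 6 + 7) / 6 = 5.

5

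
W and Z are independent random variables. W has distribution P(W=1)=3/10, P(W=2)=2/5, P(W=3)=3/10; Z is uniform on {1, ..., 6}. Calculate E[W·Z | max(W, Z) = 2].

P(max(W, Z) = 2) = 11/60.
Summing WZ·P(x,y) over outcomes with max(W, Z) = 2 gives 1/2.
E[W·Z | max(W, Z) = 2] = (1/2) / (11/60) = 30/11.

30/11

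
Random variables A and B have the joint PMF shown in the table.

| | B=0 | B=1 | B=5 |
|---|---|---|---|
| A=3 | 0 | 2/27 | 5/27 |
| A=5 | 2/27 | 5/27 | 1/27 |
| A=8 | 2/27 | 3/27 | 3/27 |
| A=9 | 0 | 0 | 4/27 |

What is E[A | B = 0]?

13/2

P(B = 0) = 4/27.
Summing A·P(A=x,B=y) over the conditioning event gives 26/27.
E[A | B = 0] = (26/27) / (4/27) = 13/2.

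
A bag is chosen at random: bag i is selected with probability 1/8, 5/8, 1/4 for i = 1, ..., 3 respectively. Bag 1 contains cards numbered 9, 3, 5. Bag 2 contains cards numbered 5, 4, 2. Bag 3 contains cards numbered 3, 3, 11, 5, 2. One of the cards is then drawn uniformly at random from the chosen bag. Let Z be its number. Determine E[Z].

21/5

E[Z | bag 1] = (9+3+5)/3 = 17/3.
E[Z | bag 2] = (5+4+2)/3 = 11/3.
E[Z | bag 3] = (3+3+11+5+2)/5 = 24/5.
By the law of total expectation,
E[Z] = (1/8)·(17/3) + (5/8)·(11/3) + (1/4)·(24/5) = 21/5.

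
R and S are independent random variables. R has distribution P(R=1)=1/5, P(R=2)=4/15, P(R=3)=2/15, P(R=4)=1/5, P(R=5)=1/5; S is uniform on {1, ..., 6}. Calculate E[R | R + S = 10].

9/2

P(R + S = 10) = 1/15.
Summing R·P(x,y) over outcomes with R + S = 10 gives 3/10.
E[R | R + S = 10] = (3/10) / (1/15) = 9/2.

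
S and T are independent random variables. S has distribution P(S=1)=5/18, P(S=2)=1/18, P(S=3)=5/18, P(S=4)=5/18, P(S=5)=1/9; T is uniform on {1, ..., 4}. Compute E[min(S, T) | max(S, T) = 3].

P(max(S, T) = 3) = 7/24.
Summing min(S,T)·P(x,y) over outcomes with max(S, T) = 3 gives 37/72.
E[min(S, T) | max(S, T) = 3] = (37/72) / (7/24) = 37/21.

37/21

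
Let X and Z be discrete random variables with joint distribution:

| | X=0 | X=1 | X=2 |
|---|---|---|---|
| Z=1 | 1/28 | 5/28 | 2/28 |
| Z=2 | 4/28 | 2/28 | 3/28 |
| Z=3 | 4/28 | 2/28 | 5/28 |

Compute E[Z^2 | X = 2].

59/10

P(X = 2) = 5/14.
Σ Z^2·P over the event = 1·(2/28) + 4·(3/28) + 9·(5/28) = 59/28.
E[Z^2 | X = 2] = (59/28) / (5/14) = 59/10.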